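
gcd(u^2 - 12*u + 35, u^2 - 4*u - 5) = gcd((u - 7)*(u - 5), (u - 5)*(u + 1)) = u - 5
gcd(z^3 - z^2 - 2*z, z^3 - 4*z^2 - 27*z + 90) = 1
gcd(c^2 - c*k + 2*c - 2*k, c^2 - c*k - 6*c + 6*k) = c - k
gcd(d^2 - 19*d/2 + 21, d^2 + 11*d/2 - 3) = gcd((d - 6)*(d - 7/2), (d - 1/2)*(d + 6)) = 1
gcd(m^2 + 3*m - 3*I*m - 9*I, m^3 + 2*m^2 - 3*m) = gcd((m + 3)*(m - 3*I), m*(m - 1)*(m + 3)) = m + 3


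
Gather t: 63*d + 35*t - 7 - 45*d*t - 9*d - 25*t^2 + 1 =54*d - 25*t^2 + t*(35 - 45*d) - 6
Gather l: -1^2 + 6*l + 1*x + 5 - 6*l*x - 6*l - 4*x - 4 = -6*l*x - 3*x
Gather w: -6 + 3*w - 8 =3*w - 14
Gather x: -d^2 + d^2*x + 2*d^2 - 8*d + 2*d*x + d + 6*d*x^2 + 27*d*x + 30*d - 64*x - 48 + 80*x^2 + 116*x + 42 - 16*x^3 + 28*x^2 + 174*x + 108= d^2 + 23*d - 16*x^3 + x^2*(6*d + 108) + x*(d^2 + 29*d + 226) + 102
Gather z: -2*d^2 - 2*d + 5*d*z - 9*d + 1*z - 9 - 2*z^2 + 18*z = -2*d^2 - 11*d - 2*z^2 + z*(5*d + 19) - 9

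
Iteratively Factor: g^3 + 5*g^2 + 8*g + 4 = (g + 1)*(g^2 + 4*g + 4) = (g + 1)*(g + 2)*(g + 2)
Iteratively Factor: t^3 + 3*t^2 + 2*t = (t + 2)*(t^2 + t) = (t + 1)*(t + 2)*(t)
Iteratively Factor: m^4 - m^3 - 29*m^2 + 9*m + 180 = (m + 3)*(m^3 - 4*m^2 - 17*m + 60) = (m - 3)*(m + 3)*(m^2 - m - 20) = (m - 5)*(m - 3)*(m + 3)*(m + 4)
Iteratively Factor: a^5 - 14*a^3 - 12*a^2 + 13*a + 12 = (a - 4)*(a^4 + 4*a^3 + 2*a^2 - 4*a - 3) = (a - 4)*(a - 1)*(a^3 + 5*a^2 + 7*a + 3) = (a - 4)*(a - 1)*(a + 1)*(a^2 + 4*a + 3) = (a - 4)*(a - 1)*(a + 1)^2*(a + 3)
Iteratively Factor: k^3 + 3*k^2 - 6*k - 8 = (k + 1)*(k^2 + 2*k - 8) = (k + 1)*(k + 4)*(k - 2)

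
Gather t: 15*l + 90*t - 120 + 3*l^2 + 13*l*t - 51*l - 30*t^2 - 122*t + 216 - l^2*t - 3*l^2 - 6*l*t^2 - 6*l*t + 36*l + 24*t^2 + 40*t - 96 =t^2*(-6*l - 6) + t*(-l^2 + 7*l + 8)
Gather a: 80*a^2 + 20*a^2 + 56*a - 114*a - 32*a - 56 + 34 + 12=100*a^2 - 90*a - 10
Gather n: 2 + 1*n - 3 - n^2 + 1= -n^2 + n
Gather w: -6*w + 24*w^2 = 24*w^2 - 6*w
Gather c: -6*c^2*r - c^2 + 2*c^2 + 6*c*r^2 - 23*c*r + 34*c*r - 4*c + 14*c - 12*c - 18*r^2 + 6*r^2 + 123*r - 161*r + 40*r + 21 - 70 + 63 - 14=c^2*(1 - 6*r) + c*(6*r^2 + 11*r - 2) - 12*r^2 + 2*r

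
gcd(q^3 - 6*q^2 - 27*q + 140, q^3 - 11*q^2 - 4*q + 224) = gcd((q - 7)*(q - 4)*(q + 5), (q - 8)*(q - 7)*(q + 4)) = q - 7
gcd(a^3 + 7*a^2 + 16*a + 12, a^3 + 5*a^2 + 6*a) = a^2 + 5*a + 6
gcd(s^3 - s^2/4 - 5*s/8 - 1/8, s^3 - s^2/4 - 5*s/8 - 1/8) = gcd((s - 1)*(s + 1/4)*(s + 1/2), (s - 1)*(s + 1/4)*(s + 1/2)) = s^3 - s^2/4 - 5*s/8 - 1/8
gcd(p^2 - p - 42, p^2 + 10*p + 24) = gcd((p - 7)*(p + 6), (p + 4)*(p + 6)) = p + 6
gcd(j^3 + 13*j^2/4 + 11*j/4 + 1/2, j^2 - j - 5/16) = j + 1/4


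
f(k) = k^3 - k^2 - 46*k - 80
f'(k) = 3*k^2 - 2*k - 46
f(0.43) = -99.89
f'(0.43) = -46.31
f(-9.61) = -617.80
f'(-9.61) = 250.28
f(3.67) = -212.86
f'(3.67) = -12.93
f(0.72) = -113.27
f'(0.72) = -45.88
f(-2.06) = 1.77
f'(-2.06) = -29.15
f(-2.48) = 12.68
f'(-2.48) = -22.59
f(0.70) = -112.35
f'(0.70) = -45.93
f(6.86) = -119.79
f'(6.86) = 81.46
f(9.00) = 154.00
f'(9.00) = 179.00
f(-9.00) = -476.00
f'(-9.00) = 215.00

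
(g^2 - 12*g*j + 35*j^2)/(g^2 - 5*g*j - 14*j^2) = (g - 5*j)/(g + 2*j)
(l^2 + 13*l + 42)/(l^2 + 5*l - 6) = (l + 7)/(l - 1)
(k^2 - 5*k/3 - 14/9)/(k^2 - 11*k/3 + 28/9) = (3*k + 2)/(3*k - 4)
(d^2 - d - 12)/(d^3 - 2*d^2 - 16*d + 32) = (d + 3)/(d^2 + 2*d - 8)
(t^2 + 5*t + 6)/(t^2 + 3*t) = (t + 2)/t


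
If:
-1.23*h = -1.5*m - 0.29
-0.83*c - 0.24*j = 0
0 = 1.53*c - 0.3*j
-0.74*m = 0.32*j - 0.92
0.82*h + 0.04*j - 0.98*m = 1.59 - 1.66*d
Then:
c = 0.00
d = 0.83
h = 1.75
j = 0.00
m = 1.24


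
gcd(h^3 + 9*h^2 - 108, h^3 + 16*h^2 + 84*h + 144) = h^2 + 12*h + 36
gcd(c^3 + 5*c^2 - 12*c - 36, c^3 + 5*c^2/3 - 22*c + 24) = c^2 + 3*c - 18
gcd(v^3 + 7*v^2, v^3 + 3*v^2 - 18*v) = v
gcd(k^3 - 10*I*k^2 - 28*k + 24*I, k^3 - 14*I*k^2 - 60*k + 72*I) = k^2 - 8*I*k - 12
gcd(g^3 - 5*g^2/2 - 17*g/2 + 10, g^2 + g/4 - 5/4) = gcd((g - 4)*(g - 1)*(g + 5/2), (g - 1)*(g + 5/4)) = g - 1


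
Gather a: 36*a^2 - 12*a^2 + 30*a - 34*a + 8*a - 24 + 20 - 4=24*a^2 + 4*a - 8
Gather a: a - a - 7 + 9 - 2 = 0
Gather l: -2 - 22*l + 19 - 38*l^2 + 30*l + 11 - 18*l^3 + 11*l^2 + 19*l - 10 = -18*l^3 - 27*l^2 + 27*l + 18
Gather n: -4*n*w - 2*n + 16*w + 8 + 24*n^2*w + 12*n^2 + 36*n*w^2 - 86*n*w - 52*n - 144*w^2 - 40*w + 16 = n^2*(24*w + 12) + n*(36*w^2 - 90*w - 54) - 144*w^2 - 24*w + 24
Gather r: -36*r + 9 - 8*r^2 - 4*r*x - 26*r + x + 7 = -8*r^2 + r*(-4*x - 62) + x + 16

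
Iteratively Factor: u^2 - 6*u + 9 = (u - 3)*(u - 3)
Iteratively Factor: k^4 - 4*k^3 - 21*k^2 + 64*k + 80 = (k + 4)*(k^3 - 8*k^2 + 11*k + 20) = (k + 1)*(k + 4)*(k^2 - 9*k + 20) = (k - 4)*(k + 1)*(k + 4)*(k - 5)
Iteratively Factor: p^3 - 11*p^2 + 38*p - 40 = (p - 5)*(p^2 - 6*p + 8) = (p - 5)*(p - 4)*(p - 2)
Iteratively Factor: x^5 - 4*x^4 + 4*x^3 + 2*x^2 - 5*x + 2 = (x - 1)*(x^4 - 3*x^3 + x^2 + 3*x - 2) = (x - 2)*(x - 1)*(x^3 - x^2 - x + 1) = (x - 2)*(x - 1)^2*(x^2 - 1) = (x - 2)*(x - 1)^2*(x + 1)*(x - 1)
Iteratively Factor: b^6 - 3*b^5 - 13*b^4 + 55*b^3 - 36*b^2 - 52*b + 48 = (b + 1)*(b^5 - 4*b^4 - 9*b^3 + 64*b^2 - 100*b + 48) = (b - 1)*(b + 1)*(b^4 - 3*b^3 - 12*b^2 + 52*b - 48) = (b - 1)*(b + 1)*(b + 4)*(b^3 - 7*b^2 + 16*b - 12) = (b - 2)*(b - 1)*(b + 1)*(b + 4)*(b^2 - 5*b + 6) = (b - 2)^2*(b - 1)*(b + 1)*(b + 4)*(b - 3)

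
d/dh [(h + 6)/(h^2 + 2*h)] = (h*(h + 2) - 2*(h + 1)*(h + 6))/(h^2*(h + 2)^2)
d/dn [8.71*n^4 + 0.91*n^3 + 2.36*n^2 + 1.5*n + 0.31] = 34.84*n^3 + 2.73*n^2 + 4.72*n + 1.5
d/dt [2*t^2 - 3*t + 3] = 4*t - 3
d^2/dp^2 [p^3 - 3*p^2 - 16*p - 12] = 6*p - 6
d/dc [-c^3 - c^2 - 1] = c*(-3*c - 2)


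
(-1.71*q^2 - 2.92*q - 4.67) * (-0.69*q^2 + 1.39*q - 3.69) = 1.1799*q^4 - 0.3621*q^3 + 5.4734*q^2 + 4.2835*q + 17.2323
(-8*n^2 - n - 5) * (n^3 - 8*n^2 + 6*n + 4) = -8*n^5 + 63*n^4 - 45*n^3 + 2*n^2 - 34*n - 20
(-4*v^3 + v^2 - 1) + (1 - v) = -4*v^3 + v^2 - v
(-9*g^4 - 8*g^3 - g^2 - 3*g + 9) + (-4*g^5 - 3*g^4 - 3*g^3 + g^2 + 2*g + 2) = -4*g^5 - 12*g^4 - 11*g^3 - g + 11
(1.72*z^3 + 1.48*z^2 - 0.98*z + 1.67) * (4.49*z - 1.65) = 7.7228*z^4 + 3.8072*z^3 - 6.8422*z^2 + 9.1153*z - 2.7555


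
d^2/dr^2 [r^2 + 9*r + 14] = 2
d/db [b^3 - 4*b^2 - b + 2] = 3*b^2 - 8*b - 1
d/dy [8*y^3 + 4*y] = 24*y^2 + 4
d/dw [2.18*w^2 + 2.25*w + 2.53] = 4.36*w + 2.25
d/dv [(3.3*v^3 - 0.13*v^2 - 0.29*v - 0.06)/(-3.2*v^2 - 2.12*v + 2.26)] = (-10.56*v^4 - 13.992*v^3 + 21.7216*v^2 - 0.9716*v - 0.7826)/(10.24*v^4 + 13.568*v^3 - 9.9696*v^2 - 9.5824*v + 5.1076)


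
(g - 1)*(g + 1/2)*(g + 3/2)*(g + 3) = g^4 + 4*g^3 + 7*g^2/4 - 9*g/2 - 9/4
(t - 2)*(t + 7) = t^2 + 5*t - 14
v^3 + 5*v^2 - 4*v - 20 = (v - 2)*(v + 2)*(v + 5)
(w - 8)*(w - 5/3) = w^2 - 29*w/3 + 40/3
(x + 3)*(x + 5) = x^2 + 8*x + 15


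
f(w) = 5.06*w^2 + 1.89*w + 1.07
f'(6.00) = 62.61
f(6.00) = 194.57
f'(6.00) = 62.61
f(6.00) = 194.57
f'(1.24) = 14.44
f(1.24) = 11.19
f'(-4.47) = -43.35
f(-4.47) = 93.73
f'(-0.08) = 1.08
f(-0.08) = 0.95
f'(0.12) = 3.10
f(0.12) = 1.37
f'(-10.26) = -101.94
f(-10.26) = 514.33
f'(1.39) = 15.96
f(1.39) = 13.47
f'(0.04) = 2.29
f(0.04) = 1.15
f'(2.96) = 31.85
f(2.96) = 51.00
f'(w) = 10.12*w + 1.89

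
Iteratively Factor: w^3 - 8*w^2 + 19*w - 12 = (w - 3)*(w^2 - 5*w + 4) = (w - 3)*(w - 1)*(w - 4)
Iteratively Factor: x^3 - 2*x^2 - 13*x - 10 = (x + 1)*(x^2 - 3*x - 10) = (x + 1)*(x + 2)*(x - 5)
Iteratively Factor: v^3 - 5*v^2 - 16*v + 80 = (v - 5)*(v^2 - 16) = (v - 5)*(v - 4)*(v + 4)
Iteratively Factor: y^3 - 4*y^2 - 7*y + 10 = (y - 1)*(y^2 - 3*y - 10) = (y - 5)*(y - 1)*(y + 2)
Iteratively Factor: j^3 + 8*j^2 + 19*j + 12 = (j + 1)*(j^2 + 7*j + 12) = (j + 1)*(j + 4)*(j + 3)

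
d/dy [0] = 0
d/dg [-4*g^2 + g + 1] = 1 - 8*g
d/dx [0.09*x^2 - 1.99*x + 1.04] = 0.18*x - 1.99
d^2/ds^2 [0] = 0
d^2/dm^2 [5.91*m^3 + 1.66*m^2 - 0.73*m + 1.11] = 35.46*m + 3.32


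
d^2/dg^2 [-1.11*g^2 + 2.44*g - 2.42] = -2.22000000000000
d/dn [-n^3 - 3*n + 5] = -3*n^2 - 3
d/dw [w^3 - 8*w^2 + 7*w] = 3*w^2 - 16*w + 7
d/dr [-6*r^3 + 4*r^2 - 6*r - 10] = -18*r^2 + 8*r - 6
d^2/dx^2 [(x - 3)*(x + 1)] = 2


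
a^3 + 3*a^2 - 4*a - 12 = (a - 2)*(a + 2)*(a + 3)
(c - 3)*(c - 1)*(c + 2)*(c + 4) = c^4 + 2*c^3 - 13*c^2 - 14*c + 24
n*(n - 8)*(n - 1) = n^3 - 9*n^2 + 8*n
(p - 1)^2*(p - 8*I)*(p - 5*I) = p^4 - 2*p^3 - 13*I*p^3 - 39*p^2 + 26*I*p^2 + 80*p - 13*I*p - 40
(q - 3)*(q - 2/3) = q^2 - 11*q/3 + 2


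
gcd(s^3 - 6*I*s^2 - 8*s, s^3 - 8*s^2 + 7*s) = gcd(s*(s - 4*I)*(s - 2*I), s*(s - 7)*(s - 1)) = s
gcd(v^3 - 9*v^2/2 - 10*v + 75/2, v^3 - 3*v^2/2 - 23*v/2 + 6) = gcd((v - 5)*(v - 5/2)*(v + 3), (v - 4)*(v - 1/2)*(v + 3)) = v + 3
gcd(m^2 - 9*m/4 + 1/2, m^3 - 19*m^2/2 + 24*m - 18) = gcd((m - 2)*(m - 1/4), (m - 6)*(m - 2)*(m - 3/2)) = m - 2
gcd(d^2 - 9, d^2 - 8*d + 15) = d - 3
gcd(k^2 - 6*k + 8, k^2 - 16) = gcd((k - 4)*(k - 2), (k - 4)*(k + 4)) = k - 4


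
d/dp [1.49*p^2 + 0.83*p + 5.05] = 2.98*p + 0.83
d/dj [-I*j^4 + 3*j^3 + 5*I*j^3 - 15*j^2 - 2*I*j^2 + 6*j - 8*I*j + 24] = -4*I*j^3 + j^2*(9 + 15*I) + j*(-30 - 4*I) + 6 - 8*I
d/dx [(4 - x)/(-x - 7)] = 11/(x + 7)^2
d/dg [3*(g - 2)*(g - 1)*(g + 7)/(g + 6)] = 6*(g^3 + 11*g^2 + 24*g - 64)/(g^2 + 12*g + 36)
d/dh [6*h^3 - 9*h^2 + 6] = 18*h*(h - 1)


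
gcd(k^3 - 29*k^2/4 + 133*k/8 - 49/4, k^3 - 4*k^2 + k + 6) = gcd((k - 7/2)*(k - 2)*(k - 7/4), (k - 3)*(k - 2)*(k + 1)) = k - 2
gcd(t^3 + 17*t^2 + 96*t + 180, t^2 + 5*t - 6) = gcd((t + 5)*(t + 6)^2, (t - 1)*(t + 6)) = t + 6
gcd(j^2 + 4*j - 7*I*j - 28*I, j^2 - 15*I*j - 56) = j - 7*I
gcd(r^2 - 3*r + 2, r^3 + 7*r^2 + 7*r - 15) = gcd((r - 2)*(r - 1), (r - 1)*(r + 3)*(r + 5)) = r - 1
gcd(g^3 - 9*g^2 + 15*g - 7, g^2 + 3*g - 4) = g - 1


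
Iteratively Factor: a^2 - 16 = (a - 4)*(a + 4)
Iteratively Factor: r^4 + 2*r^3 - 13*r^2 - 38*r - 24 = (r + 2)*(r^3 - 13*r - 12) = (r + 1)*(r + 2)*(r^2 - r - 12) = (r + 1)*(r + 2)*(r + 3)*(r - 4)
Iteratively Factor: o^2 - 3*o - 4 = (o - 4)*(o + 1)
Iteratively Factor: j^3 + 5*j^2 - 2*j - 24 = (j + 3)*(j^2 + 2*j - 8) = (j - 2)*(j + 3)*(j + 4)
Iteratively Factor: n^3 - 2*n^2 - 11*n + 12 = (n - 1)*(n^2 - n - 12) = (n - 1)*(n + 3)*(n - 4)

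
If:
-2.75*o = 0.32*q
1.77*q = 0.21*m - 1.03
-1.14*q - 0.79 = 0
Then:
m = -0.94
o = 0.08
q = -0.69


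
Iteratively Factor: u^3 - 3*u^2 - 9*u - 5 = (u + 1)*(u^2 - 4*u - 5) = (u + 1)^2*(u - 5)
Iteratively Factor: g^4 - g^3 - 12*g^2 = (g)*(g^3 - g^2 - 12*g) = g^2*(g^2 - g - 12) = g^2*(g - 4)*(g + 3)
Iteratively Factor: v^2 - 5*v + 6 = (v - 3)*(v - 2)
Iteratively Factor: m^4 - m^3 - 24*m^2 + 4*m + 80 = (m - 5)*(m^3 + 4*m^2 - 4*m - 16) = (m - 5)*(m + 2)*(m^2 + 2*m - 8) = (m - 5)*(m - 2)*(m + 2)*(m + 4)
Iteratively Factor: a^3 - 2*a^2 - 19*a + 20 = (a - 1)*(a^2 - a - 20) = (a - 5)*(a - 1)*(a + 4)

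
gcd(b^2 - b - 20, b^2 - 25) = b - 5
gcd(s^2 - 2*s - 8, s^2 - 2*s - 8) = s^2 - 2*s - 8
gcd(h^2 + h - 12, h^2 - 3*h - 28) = h + 4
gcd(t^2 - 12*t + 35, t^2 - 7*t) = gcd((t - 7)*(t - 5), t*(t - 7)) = t - 7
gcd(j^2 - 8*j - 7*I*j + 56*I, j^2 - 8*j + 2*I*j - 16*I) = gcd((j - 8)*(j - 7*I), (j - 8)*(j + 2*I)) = j - 8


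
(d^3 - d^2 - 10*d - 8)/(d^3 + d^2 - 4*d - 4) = (d - 4)/(d - 2)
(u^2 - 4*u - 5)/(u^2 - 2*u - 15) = (u + 1)/(u + 3)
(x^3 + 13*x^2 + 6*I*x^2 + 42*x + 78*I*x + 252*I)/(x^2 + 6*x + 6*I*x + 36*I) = x + 7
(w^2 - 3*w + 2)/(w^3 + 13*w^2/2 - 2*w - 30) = 2*(w - 1)/(2*w^2 + 17*w + 30)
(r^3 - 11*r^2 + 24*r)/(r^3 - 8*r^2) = (r - 3)/r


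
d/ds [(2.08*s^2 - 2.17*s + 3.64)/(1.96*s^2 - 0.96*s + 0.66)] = (2.2564*s^2 - 11.5232*s + 2.0622)/(3.8416*s^4 - 3.7632*s^3 + 3.5088*s^2 - 1.2672*s + 0.4356)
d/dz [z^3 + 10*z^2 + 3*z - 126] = 3*z^2 + 20*z + 3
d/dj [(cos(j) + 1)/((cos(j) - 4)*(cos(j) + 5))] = (cos(j)^2 + 2*cos(j) + 21)*sin(j)/((cos(j) - 4)^2*(cos(j) + 5)^2)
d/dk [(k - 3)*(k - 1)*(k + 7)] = 3*k^2 + 6*k - 25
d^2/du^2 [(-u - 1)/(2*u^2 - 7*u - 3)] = 2*((u + 1)*(4*u - 7)^2 + (6*u - 5)*(-2*u^2 + 7*u + 3))/(-2*u^2 + 7*u + 3)^3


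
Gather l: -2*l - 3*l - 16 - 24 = -5*l - 40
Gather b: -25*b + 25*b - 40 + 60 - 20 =0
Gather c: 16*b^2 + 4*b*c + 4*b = 16*b^2 + 4*b*c + 4*b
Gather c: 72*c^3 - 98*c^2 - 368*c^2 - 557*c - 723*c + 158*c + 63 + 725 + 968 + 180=72*c^3 - 466*c^2 - 1122*c + 1936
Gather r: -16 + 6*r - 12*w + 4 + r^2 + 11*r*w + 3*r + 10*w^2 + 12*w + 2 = r^2 + r*(11*w + 9) + 10*w^2 - 10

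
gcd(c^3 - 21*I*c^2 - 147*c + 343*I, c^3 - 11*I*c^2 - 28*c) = c - 7*I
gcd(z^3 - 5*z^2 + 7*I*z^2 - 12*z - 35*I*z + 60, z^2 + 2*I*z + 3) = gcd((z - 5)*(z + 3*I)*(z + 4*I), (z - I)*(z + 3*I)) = z + 3*I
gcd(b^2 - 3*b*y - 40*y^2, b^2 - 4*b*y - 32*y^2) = -b + 8*y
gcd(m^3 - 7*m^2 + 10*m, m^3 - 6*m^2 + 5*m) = m^2 - 5*m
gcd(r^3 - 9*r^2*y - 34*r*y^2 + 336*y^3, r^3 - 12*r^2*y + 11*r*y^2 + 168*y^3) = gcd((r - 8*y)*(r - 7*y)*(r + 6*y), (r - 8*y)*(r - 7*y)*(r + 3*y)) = r^2 - 15*r*y + 56*y^2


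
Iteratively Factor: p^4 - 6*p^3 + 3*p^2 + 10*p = (p + 1)*(p^3 - 7*p^2 + 10*p) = (p - 5)*(p + 1)*(p^2 - 2*p) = (p - 5)*(p - 2)*(p + 1)*(p)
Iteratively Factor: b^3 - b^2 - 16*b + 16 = (b - 4)*(b^2 + 3*b - 4) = (b - 4)*(b + 4)*(b - 1)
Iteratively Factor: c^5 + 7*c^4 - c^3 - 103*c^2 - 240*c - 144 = (c + 3)*(c^4 + 4*c^3 - 13*c^2 - 64*c - 48) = (c + 3)*(c + 4)*(c^3 - 13*c - 12) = (c + 1)*(c + 3)*(c + 4)*(c^2 - c - 12) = (c + 1)*(c + 3)^2*(c + 4)*(c - 4)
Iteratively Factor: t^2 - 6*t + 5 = (t - 5)*(t - 1)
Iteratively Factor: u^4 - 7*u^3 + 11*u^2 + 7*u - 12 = (u - 3)*(u^3 - 4*u^2 - u + 4) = (u - 4)*(u - 3)*(u^2 - 1) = (u - 4)*(u - 3)*(u - 1)*(u + 1)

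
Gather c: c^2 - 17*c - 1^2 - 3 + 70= c^2 - 17*c + 66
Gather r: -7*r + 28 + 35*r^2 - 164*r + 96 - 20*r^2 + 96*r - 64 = 15*r^2 - 75*r + 60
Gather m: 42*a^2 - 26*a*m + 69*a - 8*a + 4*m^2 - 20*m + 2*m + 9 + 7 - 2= 42*a^2 + 61*a + 4*m^2 + m*(-26*a - 18) + 14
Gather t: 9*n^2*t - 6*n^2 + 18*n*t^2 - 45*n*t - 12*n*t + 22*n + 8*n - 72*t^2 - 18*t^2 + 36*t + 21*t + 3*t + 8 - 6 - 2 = -6*n^2 + 30*n + t^2*(18*n - 90) + t*(9*n^2 - 57*n + 60)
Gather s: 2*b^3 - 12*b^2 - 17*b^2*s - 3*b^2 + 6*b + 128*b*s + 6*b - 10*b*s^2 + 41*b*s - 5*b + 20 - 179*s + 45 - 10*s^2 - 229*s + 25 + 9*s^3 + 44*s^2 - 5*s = 2*b^3 - 15*b^2 + 7*b + 9*s^3 + s^2*(34 - 10*b) + s*(-17*b^2 + 169*b - 413) + 90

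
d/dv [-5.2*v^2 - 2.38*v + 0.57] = -10.4*v - 2.38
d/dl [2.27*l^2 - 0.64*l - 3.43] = 4.54*l - 0.64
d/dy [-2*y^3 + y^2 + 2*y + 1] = -6*y^2 + 2*y + 2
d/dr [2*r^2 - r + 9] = 4*r - 1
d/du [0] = 0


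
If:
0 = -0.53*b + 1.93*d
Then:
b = 3.64150943396226*d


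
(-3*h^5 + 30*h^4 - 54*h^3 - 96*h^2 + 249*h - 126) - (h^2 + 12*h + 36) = -3*h^5 + 30*h^4 - 54*h^3 - 97*h^2 + 237*h - 162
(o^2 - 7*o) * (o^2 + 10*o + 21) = o^4 + 3*o^3 - 49*o^2 - 147*o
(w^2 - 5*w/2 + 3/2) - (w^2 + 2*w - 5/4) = 11/4 - 9*w/2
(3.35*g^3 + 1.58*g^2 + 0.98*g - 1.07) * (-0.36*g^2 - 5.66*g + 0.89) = -1.206*g^5 - 19.5298*g^4 - 6.3141*g^3 - 3.7554*g^2 + 6.9284*g - 0.9523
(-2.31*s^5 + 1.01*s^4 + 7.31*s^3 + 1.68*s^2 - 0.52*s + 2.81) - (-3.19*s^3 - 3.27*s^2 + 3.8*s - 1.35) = -2.31*s^5 + 1.01*s^4 + 10.5*s^3 + 4.95*s^2 - 4.32*s + 4.16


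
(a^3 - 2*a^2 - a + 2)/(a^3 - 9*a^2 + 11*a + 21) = (a^2 - 3*a + 2)/(a^2 - 10*a + 21)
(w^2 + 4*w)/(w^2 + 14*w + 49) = w*(w + 4)/(w^2 + 14*w + 49)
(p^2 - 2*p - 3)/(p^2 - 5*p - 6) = (p - 3)/(p - 6)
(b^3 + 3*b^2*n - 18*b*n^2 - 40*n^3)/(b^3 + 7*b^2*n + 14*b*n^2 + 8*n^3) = (b^2 + b*n - 20*n^2)/(b^2 + 5*b*n + 4*n^2)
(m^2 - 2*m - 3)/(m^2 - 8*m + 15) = (m + 1)/(m - 5)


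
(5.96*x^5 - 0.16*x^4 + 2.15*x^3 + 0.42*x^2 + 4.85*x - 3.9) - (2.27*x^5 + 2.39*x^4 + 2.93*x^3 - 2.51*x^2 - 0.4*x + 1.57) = 3.69*x^5 - 2.55*x^4 - 0.78*x^3 + 2.93*x^2 + 5.25*x - 5.47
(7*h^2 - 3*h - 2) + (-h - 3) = 7*h^2 - 4*h - 5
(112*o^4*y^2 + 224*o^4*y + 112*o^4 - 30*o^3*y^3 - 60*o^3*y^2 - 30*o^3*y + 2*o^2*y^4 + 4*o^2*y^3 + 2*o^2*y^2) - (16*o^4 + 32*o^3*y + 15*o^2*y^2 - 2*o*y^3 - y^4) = 112*o^4*y^2 + 224*o^4*y + 96*o^4 - 30*o^3*y^3 - 60*o^3*y^2 - 62*o^3*y + 2*o^2*y^4 + 4*o^2*y^3 - 13*o^2*y^2 + 2*o*y^3 + y^4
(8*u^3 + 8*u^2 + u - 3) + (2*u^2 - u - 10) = 8*u^3 + 10*u^2 - 13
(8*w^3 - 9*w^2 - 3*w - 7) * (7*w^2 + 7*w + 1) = 56*w^5 - 7*w^4 - 76*w^3 - 79*w^2 - 52*w - 7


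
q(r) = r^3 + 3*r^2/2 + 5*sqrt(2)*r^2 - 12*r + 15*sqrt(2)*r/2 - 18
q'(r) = 3*r^2 + 3*r + 10*sqrt(2)*r - 12 + 15*sqrt(2)/2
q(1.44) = 0.75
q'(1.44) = 29.51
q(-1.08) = -7.76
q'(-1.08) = -16.41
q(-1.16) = -6.41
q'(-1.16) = -17.24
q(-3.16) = 40.44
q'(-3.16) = -25.61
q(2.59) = 53.26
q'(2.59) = 63.13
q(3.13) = 92.27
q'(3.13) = 81.65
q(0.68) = -14.67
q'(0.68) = 11.65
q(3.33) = 109.33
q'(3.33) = 88.96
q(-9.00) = -40.20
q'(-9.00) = 87.33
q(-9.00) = -40.20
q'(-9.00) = 87.33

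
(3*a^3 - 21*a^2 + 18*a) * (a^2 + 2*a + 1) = 3*a^5 - 15*a^4 - 21*a^3 + 15*a^2 + 18*a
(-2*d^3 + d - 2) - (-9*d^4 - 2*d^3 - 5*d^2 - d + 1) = 9*d^4 + 5*d^2 + 2*d - 3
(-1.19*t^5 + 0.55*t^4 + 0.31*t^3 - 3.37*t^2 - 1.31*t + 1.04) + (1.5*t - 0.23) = -1.19*t^5 + 0.55*t^4 + 0.31*t^3 - 3.37*t^2 + 0.19*t + 0.81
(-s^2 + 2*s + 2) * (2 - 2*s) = 2*s^3 - 6*s^2 + 4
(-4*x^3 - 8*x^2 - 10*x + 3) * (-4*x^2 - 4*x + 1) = 16*x^5 + 48*x^4 + 68*x^3 + 20*x^2 - 22*x + 3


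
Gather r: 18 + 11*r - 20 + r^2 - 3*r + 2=r^2 + 8*r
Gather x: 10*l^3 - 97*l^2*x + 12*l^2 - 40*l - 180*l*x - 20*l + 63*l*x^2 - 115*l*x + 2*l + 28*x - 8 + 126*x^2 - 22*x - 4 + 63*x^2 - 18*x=10*l^3 + 12*l^2 - 58*l + x^2*(63*l + 189) + x*(-97*l^2 - 295*l - 12) - 12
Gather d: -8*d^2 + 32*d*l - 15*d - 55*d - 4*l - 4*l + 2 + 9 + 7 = -8*d^2 + d*(32*l - 70) - 8*l + 18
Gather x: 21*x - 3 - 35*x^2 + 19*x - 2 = -35*x^2 + 40*x - 5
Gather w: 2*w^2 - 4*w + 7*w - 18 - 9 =2*w^2 + 3*w - 27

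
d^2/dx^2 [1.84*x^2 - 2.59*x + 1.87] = 3.68000000000000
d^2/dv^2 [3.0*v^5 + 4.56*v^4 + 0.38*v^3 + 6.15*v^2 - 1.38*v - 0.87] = 60.0*v^3 + 54.72*v^2 + 2.28*v + 12.3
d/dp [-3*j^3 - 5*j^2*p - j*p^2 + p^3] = -5*j^2 - 2*j*p + 3*p^2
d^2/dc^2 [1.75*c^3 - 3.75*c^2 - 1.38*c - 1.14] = 10.5*c - 7.5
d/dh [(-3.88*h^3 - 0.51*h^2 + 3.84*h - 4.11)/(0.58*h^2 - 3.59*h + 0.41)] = (-2.2504*h^4 + 27.8584*h^3 - 5.1687*h^2 + 4.3494*h - 13.1805)/(0.3364*h^4 - 4.1644*h^3 + 13.3637*h^2 - 2.9438*h + 0.1681)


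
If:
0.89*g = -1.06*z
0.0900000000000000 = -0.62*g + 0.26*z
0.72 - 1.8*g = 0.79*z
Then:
No Solution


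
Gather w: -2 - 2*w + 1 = -2*w - 1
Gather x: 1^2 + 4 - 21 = -16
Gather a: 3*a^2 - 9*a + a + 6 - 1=3*a^2 - 8*a + 5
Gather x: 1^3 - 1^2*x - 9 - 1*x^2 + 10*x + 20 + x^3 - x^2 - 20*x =x^3 - 2*x^2 - 11*x + 12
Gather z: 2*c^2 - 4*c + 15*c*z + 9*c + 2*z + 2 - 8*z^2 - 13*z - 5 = 2*c^2 + 5*c - 8*z^2 + z*(15*c - 11) - 3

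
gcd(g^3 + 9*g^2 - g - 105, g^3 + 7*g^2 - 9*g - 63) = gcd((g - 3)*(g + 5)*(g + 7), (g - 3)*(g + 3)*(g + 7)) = g^2 + 4*g - 21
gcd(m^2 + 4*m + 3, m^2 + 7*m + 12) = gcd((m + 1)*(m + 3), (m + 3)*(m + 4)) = m + 3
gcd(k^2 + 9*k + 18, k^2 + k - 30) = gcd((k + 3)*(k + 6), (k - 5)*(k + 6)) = k + 6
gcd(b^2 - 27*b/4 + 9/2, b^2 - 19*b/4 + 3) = b - 3/4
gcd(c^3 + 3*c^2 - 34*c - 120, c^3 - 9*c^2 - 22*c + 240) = c^2 - c - 30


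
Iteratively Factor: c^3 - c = (c)*(c^2 - 1) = c*(c - 1)*(c + 1)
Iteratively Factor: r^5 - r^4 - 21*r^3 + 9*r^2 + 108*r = (r + 3)*(r^4 - 4*r^3 - 9*r^2 + 36*r) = (r - 3)*(r + 3)*(r^3 - r^2 - 12*r) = (r - 3)*(r + 3)^2*(r^2 - 4*r) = r*(r - 3)*(r + 3)^2*(r - 4)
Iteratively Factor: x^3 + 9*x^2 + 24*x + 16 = (x + 1)*(x^2 + 8*x + 16) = (x + 1)*(x + 4)*(x + 4)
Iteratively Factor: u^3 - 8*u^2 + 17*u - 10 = (u - 1)*(u^2 - 7*u + 10) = (u - 5)*(u - 1)*(u - 2)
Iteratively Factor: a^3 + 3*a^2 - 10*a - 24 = (a + 2)*(a^2 + a - 12) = (a - 3)*(a + 2)*(a + 4)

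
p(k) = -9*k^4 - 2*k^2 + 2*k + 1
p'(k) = -36*k^3 - 4*k + 2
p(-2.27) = -252.82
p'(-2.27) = 432.17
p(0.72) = -1.02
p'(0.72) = -14.32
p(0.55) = 0.67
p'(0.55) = -6.19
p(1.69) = -74.75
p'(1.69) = -178.53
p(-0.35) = -0.08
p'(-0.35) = 4.94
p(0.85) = -3.44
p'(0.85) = -23.51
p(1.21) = -18.80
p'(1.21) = -66.62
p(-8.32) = -43279.75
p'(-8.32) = 20768.77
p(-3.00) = -752.00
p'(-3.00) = 986.00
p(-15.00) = -456104.00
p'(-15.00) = 121562.00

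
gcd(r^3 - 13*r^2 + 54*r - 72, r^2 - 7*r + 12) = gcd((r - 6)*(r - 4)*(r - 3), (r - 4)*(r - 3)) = r^2 - 7*r + 12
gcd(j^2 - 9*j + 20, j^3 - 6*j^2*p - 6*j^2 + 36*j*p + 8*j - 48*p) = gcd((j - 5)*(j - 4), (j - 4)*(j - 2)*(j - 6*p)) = j - 4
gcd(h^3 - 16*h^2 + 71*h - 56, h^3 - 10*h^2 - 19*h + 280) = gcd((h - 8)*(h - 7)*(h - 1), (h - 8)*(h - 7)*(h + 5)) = h^2 - 15*h + 56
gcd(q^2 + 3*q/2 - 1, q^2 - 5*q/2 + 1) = q - 1/2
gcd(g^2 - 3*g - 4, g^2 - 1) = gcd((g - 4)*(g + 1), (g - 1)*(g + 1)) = g + 1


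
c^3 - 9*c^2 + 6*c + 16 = (c - 8)*(c - 2)*(c + 1)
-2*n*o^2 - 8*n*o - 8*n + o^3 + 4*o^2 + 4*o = (-2*n + o)*(o + 2)^2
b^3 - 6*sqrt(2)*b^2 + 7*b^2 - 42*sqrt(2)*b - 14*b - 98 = (b + 7)*(b - 7*sqrt(2))*(b + sqrt(2))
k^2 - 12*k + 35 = (k - 7)*(k - 5)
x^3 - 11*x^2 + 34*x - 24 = (x - 6)*(x - 4)*(x - 1)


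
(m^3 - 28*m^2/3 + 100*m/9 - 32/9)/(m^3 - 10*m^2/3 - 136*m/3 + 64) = (9*m^2 - 12*m + 4)/(3*(3*m^2 + 14*m - 24))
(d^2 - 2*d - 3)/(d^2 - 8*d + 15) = (d + 1)/(d - 5)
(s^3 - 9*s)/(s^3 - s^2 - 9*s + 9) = s/(s - 1)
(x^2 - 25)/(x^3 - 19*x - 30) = (x + 5)/(x^2 + 5*x + 6)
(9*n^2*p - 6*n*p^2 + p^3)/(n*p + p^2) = (9*n^2 - 6*n*p + p^2)/(n + p)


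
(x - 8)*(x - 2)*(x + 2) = x^3 - 8*x^2 - 4*x + 32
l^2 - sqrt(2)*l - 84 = (l - 7*sqrt(2))*(l + 6*sqrt(2))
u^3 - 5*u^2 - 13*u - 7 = (u - 7)*(u + 1)^2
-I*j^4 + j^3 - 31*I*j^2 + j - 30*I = (j - 5*I)*(j - I)*(j + 6*I)*(-I*j + 1)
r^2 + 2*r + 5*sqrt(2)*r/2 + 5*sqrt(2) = (r + 2)*(r + 5*sqrt(2)/2)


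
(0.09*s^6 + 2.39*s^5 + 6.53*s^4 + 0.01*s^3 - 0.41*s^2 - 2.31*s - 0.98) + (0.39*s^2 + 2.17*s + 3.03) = 0.09*s^6 + 2.39*s^5 + 6.53*s^4 + 0.01*s^3 - 0.02*s^2 - 0.14*s + 2.05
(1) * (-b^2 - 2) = -b^2 - 2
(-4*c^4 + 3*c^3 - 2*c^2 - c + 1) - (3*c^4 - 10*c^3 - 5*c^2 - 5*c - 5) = -7*c^4 + 13*c^3 + 3*c^2 + 4*c + 6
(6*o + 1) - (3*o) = 3*o + 1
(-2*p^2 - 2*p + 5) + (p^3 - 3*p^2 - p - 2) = p^3 - 5*p^2 - 3*p + 3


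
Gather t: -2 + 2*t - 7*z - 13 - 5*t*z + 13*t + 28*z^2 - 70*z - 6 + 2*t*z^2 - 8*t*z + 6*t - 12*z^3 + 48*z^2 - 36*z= t*(2*z^2 - 13*z + 21) - 12*z^3 + 76*z^2 - 113*z - 21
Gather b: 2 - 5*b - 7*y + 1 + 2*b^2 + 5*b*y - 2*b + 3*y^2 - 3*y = 2*b^2 + b*(5*y - 7) + 3*y^2 - 10*y + 3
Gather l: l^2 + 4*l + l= l^2 + 5*l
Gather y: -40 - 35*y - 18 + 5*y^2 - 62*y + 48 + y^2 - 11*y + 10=6*y^2 - 108*y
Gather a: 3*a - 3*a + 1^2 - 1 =0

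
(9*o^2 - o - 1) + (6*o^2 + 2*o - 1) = 15*o^2 + o - 2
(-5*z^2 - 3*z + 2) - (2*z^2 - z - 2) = -7*z^2 - 2*z + 4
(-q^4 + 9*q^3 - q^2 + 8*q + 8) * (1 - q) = q^5 - 10*q^4 + 10*q^3 - 9*q^2 + 8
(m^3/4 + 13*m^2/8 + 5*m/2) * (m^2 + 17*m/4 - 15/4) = m^5/4 + 43*m^4/16 + 271*m^3/32 + 145*m^2/32 - 75*m/8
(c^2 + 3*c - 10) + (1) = c^2 + 3*c - 9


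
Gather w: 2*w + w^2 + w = w^2 + 3*w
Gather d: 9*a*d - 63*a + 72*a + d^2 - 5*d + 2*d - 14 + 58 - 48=9*a + d^2 + d*(9*a - 3) - 4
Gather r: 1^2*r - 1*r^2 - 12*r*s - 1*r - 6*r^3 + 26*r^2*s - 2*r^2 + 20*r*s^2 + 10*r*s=-6*r^3 + r^2*(26*s - 3) + r*(20*s^2 - 2*s)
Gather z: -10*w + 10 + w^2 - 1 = w^2 - 10*w + 9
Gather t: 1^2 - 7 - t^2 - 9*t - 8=-t^2 - 9*t - 14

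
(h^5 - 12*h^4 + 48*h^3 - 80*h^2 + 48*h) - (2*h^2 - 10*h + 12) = h^5 - 12*h^4 + 48*h^3 - 82*h^2 + 58*h - 12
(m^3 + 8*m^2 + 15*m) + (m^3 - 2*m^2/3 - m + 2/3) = 2*m^3 + 22*m^2/3 + 14*m + 2/3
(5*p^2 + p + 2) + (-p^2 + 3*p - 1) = 4*p^2 + 4*p + 1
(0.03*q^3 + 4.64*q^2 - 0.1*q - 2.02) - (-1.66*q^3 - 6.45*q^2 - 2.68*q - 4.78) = 1.69*q^3 + 11.09*q^2 + 2.58*q + 2.76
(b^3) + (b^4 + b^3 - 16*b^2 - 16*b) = b^4 + 2*b^3 - 16*b^2 - 16*b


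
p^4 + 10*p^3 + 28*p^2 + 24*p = p*(p + 2)^2*(p + 6)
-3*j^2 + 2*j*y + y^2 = (-j + y)*(3*j + y)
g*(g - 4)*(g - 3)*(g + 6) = g^4 - g^3 - 30*g^2 + 72*g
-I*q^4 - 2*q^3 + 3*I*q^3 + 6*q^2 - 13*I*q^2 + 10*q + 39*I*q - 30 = (q - 3)*(q - 5*I)*(q + 2*I)*(-I*q + 1)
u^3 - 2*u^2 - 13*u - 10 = (u - 5)*(u + 1)*(u + 2)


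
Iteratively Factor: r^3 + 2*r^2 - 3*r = (r)*(r^2 + 2*r - 3) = r*(r - 1)*(r + 3)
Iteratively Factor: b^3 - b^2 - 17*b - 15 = (b + 3)*(b^2 - 4*b - 5) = (b + 1)*(b + 3)*(b - 5)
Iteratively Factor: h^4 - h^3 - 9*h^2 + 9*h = (h + 3)*(h^3 - 4*h^2 + 3*h) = (h - 1)*(h + 3)*(h^2 - 3*h) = h*(h - 1)*(h + 3)*(h - 3)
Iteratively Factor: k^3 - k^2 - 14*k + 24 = (k - 2)*(k^2 + k - 12) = (k - 2)*(k + 4)*(k - 3)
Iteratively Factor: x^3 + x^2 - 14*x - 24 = (x + 3)*(x^2 - 2*x - 8) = (x + 2)*(x + 3)*(x - 4)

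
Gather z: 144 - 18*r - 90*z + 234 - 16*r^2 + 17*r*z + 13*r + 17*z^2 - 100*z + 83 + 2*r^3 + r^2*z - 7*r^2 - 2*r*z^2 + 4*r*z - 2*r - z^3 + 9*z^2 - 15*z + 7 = 2*r^3 - 23*r^2 - 7*r - z^3 + z^2*(26 - 2*r) + z*(r^2 + 21*r - 205) + 468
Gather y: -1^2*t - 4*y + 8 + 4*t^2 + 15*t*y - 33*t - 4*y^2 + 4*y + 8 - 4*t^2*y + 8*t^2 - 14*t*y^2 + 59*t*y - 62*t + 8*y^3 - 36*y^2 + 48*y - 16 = 12*t^2 - 96*t + 8*y^3 + y^2*(-14*t - 40) + y*(-4*t^2 + 74*t + 48)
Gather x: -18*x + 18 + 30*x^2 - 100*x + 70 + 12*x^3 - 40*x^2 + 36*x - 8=12*x^3 - 10*x^2 - 82*x + 80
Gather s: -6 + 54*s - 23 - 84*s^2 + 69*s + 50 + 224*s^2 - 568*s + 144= 140*s^2 - 445*s + 165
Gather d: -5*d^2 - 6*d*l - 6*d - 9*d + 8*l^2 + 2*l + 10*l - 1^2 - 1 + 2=-5*d^2 + d*(-6*l - 15) + 8*l^2 + 12*l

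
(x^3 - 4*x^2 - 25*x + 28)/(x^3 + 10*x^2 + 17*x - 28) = (x - 7)/(x + 7)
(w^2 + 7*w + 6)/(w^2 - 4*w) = (w^2 + 7*w + 6)/(w*(w - 4))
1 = 1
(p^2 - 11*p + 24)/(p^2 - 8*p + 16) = (p^2 - 11*p + 24)/(p^2 - 8*p + 16)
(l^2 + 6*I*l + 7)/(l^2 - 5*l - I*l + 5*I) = (l + 7*I)/(l - 5)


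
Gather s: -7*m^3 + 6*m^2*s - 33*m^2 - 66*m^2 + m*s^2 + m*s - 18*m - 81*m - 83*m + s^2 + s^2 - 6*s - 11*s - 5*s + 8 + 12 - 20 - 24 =-7*m^3 - 99*m^2 - 182*m + s^2*(m + 2) + s*(6*m^2 + m - 22) - 24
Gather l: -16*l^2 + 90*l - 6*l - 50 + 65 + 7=-16*l^2 + 84*l + 22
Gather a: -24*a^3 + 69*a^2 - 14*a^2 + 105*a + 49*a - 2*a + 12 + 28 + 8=-24*a^3 + 55*a^2 + 152*a + 48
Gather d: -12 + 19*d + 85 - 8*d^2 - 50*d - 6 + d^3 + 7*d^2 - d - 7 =d^3 - d^2 - 32*d + 60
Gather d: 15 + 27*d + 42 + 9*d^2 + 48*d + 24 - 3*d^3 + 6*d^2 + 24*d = -3*d^3 + 15*d^2 + 99*d + 81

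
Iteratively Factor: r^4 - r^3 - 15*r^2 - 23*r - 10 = (r + 1)*(r^3 - 2*r^2 - 13*r - 10) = (r + 1)^2*(r^2 - 3*r - 10) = (r - 5)*(r + 1)^2*(r + 2)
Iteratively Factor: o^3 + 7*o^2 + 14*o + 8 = (o + 2)*(o^2 + 5*o + 4) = (o + 1)*(o + 2)*(o + 4)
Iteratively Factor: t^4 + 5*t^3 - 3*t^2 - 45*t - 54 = (t + 2)*(t^3 + 3*t^2 - 9*t - 27) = (t + 2)*(t + 3)*(t^2 - 9) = (t + 2)*(t + 3)^2*(t - 3)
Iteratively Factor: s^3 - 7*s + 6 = (s - 2)*(s^2 + 2*s - 3) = (s - 2)*(s - 1)*(s + 3)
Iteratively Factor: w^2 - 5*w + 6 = (w - 3)*(w - 2)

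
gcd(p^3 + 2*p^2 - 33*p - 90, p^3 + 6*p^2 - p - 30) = p^2 + 8*p + 15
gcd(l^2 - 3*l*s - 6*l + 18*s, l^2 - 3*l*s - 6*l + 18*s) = -l^2 + 3*l*s + 6*l - 18*s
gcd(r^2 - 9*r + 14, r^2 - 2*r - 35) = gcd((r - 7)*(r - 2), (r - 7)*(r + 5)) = r - 7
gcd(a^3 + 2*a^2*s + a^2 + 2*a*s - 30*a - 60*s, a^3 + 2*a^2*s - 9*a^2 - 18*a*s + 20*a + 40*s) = a^2 + 2*a*s - 5*a - 10*s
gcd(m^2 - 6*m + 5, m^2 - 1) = m - 1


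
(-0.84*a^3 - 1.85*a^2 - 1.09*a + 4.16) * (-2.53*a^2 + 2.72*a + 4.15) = 2.1252*a^5 + 2.3957*a^4 - 5.7603*a^3 - 21.1671*a^2 + 6.7917*a + 17.264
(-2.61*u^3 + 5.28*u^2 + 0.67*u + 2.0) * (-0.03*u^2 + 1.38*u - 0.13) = 0.0783*u^5 - 3.7602*u^4 + 7.6056*u^3 + 0.1782*u^2 + 2.6729*u - 0.26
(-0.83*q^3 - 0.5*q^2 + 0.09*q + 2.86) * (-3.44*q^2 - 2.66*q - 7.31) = 2.8552*q^5 + 3.9278*q^4 + 7.0877*q^3 - 6.4228*q^2 - 8.2655*q - 20.9066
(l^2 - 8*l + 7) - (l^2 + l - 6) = 13 - 9*l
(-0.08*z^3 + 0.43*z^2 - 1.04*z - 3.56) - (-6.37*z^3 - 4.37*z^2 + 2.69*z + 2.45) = 6.29*z^3 + 4.8*z^2 - 3.73*z - 6.01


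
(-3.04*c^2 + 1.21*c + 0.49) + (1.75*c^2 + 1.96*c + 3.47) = -1.29*c^2 + 3.17*c + 3.96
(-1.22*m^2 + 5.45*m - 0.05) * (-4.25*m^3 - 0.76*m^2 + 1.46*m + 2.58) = 5.185*m^5 - 22.2353*m^4 - 5.7107*m^3 + 4.8474*m^2 + 13.988*m - 0.129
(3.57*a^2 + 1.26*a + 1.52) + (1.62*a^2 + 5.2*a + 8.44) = 5.19*a^2 + 6.46*a + 9.96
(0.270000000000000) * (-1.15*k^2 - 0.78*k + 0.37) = -0.3105*k^2 - 0.2106*k + 0.0999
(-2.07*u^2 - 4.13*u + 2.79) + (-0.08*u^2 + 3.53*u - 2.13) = -2.15*u^2 - 0.6*u + 0.66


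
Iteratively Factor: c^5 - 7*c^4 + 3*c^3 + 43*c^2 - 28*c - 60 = (c + 2)*(c^4 - 9*c^3 + 21*c^2 + c - 30) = (c + 1)*(c + 2)*(c^3 - 10*c^2 + 31*c - 30) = (c - 5)*(c + 1)*(c + 2)*(c^2 - 5*c + 6) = (c - 5)*(c - 3)*(c + 1)*(c + 2)*(c - 2)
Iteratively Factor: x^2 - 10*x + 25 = (x - 5)*(x - 5)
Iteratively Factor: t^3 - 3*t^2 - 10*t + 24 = (t - 2)*(t^2 - t - 12) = (t - 4)*(t - 2)*(t + 3)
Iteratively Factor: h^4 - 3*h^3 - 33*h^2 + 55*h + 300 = (h - 5)*(h^3 + 2*h^2 - 23*h - 60) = (h - 5)*(h + 4)*(h^2 - 2*h - 15) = (h - 5)*(h + 3)*(h + 4)*(h - 5)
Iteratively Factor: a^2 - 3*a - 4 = (a - 4)*(a + 1)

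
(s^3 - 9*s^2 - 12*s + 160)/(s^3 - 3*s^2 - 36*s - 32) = (s - 5)/(s + 1)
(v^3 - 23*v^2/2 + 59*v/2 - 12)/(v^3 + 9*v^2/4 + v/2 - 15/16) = 8*(v^2 - 11*v + 24)/(8*v^2 + 22*v + 15)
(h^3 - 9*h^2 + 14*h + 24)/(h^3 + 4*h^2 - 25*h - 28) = (h - 6)/(h + 7)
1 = 1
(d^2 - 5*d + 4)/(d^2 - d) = (d - 4)/d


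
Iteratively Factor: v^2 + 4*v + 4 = (v + 2)*(v + 2)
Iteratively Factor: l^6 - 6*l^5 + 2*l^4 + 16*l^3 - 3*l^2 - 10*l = (l)*(l^5 - 6*l^4 + 2*l^3 + 16*l^2 - 3*l - 10) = l*(l + 1)*(l^4 - 7*l^3 + 9*l^2 + 7*l - 10) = l*(l - 2)*(l + 1)*(l^3 - 5*l^2 - l + 5) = l*(l - 5)*(l - 2)*(l + 1)*(l^2 - 1) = l*(l - 5)*(l - 2)*(l - 1)*(l + 1)*(l + 1)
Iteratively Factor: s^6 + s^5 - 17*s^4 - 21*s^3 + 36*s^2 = (s + 3)*(s^5 - 2*s^4 - 11*s^3 + 12*s^2) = (s - 1)*(s + 3)*(s^4 - s^3 - 12*s^2) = (s - 4)*(s - 1)*(s + 3)*(s^3 + 3*s^2) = (s - 4)*(s - 1)*(s + 3)^2*(s^2) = s*(s - 4)*(s - 1)*(s + 3)^2*(s)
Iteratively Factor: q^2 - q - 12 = (q + 3)*(q - 4)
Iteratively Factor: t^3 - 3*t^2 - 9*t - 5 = (t - 5)*(t^2 + 2*t + 1) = (t - 5)*(t + 1)*(t + 1)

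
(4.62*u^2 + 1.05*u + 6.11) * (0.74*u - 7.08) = 3.4188*u^3 - 31.9326*u^2 - 2.9126*u - 43.2588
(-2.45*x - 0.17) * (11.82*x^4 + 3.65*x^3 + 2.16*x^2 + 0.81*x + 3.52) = -28.959*x^5 - 10.9519*x^4 - 5.9125*x^3 - 2.3517*x^2 - 8.7617*x - 0.5984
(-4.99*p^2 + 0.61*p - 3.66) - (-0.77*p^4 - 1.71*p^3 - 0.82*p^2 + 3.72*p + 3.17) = 0.77*p^4 + 1.71*p^3 - 4.17*p^2 - 3.11*p - 6.83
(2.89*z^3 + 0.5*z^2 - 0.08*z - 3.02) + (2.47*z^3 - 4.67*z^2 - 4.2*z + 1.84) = 5.36*z^3 - 4.17*z^2 - 4.28*z - 1.18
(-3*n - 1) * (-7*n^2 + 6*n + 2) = 21*n^3 - 11*n^2 - 12*n - 2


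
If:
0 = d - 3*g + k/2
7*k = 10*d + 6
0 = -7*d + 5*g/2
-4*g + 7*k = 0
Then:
No Solution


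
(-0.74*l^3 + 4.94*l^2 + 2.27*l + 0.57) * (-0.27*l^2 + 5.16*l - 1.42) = 0.1998*l^5 - 5.1522*l^4 + 25.9283*l^3 + 4.5445*l^2 - 0.2822*l - 0.8094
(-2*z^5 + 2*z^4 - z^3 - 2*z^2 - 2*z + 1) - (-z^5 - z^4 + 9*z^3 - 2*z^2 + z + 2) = -z^5 + 3*z^4 - 10*z^3 - 3*z - 1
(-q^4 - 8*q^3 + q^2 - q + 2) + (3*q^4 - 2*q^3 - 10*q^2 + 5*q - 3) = 2*q^4 - 10*q^3 - 9*q^2 + 4*q - 1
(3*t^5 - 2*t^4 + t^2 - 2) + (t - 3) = 3*t^5 - 2*t^4 + t^2 + t - 5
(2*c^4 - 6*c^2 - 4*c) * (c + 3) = 2*c^5 + 6*c^4 - 6*c^3 - 22*c^2 - 12*c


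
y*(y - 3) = y^2 - 3*y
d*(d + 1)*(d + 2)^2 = d^4 + 5*d^3 + 8*d^2 + 4*d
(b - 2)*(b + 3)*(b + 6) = b^3 + 7*b^2 - 36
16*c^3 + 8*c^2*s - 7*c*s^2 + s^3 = (-4*c + s)^2*(c + s)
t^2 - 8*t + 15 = (t - 5)*(t - 3)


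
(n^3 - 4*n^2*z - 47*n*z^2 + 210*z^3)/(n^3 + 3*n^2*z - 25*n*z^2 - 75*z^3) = (n^2 + n*z - 42*z^2)/(n^2 + 8*n*z + 15*z^2)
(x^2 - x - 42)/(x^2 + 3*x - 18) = (x - 7)/(x - 3)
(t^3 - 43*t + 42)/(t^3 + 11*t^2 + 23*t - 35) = (t - 6)/(t + 5)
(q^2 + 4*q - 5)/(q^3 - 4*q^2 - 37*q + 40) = 1/(q - 8)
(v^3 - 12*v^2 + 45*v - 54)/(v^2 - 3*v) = v - 9 + 18/v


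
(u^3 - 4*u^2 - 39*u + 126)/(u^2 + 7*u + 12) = (u^3 - 4*u^2 - 39*u + 126)/(u^2 + 7*u + 12)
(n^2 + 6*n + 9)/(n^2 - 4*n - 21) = (n + 3)/(n - 7)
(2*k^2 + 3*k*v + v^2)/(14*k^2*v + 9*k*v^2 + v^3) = (k + v)/(v*(7*k + v))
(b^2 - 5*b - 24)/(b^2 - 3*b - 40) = (b + 3)/(b + 5)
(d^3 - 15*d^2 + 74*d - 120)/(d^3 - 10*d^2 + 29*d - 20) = (d - 6)/(d - 1)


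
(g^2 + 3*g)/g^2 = (g + 3)/g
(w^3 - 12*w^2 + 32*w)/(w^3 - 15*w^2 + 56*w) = (w - 4)/(w - 7)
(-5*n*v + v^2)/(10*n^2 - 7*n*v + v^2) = v/(-2*n + v)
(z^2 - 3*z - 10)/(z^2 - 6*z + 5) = (z + 2)/(z - 1)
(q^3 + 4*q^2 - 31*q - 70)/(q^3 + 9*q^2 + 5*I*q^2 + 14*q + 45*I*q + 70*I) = (q - 5)/(q + 5*I)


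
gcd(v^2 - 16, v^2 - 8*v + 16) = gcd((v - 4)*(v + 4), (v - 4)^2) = v - 4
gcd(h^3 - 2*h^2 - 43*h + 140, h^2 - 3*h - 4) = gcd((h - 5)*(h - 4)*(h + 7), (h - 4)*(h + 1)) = h - 4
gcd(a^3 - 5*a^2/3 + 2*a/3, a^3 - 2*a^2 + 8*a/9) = a^2 - 2*a/3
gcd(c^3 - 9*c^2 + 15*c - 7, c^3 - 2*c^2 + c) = c^2 - 2*c + 1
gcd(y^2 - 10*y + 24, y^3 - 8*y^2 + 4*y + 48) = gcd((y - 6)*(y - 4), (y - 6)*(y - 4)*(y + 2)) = y^2 - 10*y + 24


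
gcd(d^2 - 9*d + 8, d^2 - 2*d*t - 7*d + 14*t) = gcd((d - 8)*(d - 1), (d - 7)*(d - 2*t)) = 1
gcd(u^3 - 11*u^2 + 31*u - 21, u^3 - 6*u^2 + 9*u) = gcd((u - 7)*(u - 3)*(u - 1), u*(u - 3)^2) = u - 3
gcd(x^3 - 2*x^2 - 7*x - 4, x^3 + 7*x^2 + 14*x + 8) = x + 1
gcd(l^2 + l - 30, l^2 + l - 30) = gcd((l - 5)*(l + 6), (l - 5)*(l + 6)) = l^2 + l - 30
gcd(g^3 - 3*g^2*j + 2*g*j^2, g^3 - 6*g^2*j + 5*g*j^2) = g^2 - g*j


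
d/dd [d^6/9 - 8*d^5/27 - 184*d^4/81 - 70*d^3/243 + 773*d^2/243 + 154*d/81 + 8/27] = 2*d^5/3 - 40*d^4/27 - 736*d^3/81 - 70*d^2/81 + 1546*d/243 + 154/81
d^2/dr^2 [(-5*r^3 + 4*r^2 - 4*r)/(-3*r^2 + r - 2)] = 2*(-r^3 + 42*r^2 - 12*r - 8)/(27*r^6 - 27*r^5 + 63*r^4 - 37*r^3 + 42*r^2 - 12*r + 8)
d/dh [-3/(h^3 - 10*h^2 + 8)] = 3*h*(3*h - 20)/(h^3 - 10*h^2 + 8)^2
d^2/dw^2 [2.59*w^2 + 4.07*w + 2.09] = 5.18000000000000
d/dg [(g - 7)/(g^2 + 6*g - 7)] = (g^2 + 6*g - 2*(g - 7)*(g + 3) - 7)/(g^2 + 6*g - 7)^2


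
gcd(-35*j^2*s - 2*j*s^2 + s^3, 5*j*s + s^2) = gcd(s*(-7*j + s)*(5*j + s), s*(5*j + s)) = 5*j*s + s^2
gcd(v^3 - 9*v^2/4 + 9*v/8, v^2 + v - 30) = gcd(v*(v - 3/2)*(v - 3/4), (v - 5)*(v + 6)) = 1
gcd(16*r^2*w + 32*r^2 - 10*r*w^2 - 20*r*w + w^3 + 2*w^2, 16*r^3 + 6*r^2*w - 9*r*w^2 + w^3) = 16*r^2 - 10*r*w + w^2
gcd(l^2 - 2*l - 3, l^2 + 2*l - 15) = l - 3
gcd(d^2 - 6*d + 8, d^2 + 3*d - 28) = d - 4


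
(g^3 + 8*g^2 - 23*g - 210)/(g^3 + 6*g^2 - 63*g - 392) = (g^2 + g - 30)/(g^2 - g - 56)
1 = 1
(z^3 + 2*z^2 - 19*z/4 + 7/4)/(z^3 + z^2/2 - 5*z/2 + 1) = (z + 7/2)/(z + 2)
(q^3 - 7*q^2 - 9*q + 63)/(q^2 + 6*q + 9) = (q^2 - 10*q + 21)/(q + 3)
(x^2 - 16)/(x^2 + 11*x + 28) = (x - 4)/(x + 7)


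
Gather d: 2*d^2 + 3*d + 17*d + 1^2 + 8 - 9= 2*d^2 + 20*d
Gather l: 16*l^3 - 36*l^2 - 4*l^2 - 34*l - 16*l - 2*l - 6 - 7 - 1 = 16*l^3 - 40*l^2 - 52*l - 14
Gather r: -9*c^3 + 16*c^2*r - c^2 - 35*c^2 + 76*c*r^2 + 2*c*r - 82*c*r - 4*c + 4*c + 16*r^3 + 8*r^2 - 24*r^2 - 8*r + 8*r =-9*c^3 - 36*c^2 + 16*r^3 + r^2*(76*c - 16) + r*(16*c^2 - 80*c)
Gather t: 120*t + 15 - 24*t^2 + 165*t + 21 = -24*t^2 + 285*t + 36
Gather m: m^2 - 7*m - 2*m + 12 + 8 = m^2 - 9*m + 20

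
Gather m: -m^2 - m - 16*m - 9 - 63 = -m^2 - 17*m - 72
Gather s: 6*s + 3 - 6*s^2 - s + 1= -6*s^2 + 5*s + 4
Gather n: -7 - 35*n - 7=-35*n - 14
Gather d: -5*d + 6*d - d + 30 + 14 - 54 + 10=0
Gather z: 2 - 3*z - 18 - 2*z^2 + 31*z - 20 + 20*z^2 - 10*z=18*z^2 + 18*z - 36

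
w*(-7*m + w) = -7*m*w + w^2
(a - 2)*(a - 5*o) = a^2 - 5*a*o - 2*a + 10*o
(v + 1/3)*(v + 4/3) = v^2 + 5*v/3 + 4/9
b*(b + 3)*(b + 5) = b^3 + 8*b^2 + 15*b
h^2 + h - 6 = (h - 2)*(h + 3)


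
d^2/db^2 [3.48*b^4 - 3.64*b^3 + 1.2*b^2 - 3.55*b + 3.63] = 41.76*b^2 - 21.84*b + 2.4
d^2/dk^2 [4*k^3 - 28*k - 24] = 24*k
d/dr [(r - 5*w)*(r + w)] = 2*r - 4*w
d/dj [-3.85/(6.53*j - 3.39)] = 25.1405/(6.53*j - 3.39)^2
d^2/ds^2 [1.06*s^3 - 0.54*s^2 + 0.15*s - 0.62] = 6.36*s - 1.08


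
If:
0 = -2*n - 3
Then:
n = -3/2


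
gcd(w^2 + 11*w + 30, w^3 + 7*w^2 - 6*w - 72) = w + 6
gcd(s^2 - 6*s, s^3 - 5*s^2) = s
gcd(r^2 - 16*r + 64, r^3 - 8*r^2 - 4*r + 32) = r - 8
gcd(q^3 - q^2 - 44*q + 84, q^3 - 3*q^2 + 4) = q - 2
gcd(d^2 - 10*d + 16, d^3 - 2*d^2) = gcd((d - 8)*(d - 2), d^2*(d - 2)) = d - 2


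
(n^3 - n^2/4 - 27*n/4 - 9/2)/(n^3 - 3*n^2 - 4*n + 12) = (n + 3/4)/(n - 2)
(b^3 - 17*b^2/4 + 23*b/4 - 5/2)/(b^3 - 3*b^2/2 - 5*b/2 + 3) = (4*b - 5)/(2*(2*b + 3))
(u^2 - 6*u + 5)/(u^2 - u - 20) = (u - 1)/(u + 4)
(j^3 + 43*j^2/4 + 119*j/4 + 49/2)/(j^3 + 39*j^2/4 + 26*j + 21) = (j + 7)/(j + 6)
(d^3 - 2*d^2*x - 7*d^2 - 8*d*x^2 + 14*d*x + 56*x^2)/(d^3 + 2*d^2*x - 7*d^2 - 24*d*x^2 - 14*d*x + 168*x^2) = (d + 2*x)/(d + 6*x)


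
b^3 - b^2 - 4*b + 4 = (b - 2)*(b - 1)*(b + 2)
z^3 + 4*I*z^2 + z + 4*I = (z - I)*(z + I)*(z + 4*I)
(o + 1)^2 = o^2 + 2*o + 1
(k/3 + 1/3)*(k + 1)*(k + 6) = k^3/3 + 8*k^2/3 + 13*k/3 + 2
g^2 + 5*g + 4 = (g + 1)*(g + 4)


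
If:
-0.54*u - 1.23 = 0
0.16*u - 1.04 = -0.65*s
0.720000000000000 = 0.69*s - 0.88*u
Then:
No Solution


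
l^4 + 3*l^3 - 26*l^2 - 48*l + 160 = (l - 4)*(l - 2)*(l + 4)*(l + 5)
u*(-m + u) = -m*u + u^2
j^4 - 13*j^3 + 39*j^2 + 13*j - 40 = (j - 8)*(j - 5)*(j - 1)*(j + 1)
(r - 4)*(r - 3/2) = r^2 - 11*r/2 + 6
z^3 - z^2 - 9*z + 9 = (z - 3)*(z - 1)*(z + 3)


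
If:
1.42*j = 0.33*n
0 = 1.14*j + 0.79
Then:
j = -0.69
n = -2.98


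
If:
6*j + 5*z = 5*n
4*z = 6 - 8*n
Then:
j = 5/8 - 5*z/4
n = 3/4 - z/2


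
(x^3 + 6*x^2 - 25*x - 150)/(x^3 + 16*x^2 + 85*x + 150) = (x - 5)/(x + 5)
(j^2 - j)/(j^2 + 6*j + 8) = j*(j - 1)/(j^2 + 6*j + 8)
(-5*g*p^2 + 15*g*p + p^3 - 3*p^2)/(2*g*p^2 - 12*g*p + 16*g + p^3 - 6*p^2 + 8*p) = p*(-5*g*p + 15*g + p^2 - 3*p)/(2*g*p^2 - 12*g*p + 16*g + p^3 - 6*p^2 + 8*p)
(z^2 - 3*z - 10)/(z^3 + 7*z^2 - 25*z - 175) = (z + 2)/(z^2 + 12*z + 35)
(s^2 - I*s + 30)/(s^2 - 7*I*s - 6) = (s + 5*I)/(s - I)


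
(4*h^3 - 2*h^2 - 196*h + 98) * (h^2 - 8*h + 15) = 4*h^5 - 34*h^4 - 120*h^3 + 1636*h^2 - 3724*h + 1470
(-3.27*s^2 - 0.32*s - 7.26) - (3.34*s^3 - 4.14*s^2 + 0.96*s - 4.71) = -3.34*s^3 + 0.87*s^2 - 1.28*s - 2.55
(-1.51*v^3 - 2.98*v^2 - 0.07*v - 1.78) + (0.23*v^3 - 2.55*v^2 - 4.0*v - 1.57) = -1.28*v^3 - 5.53*v^2 - 4.07*v - 3.35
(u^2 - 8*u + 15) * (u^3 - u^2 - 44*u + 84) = u^5 - 9*u^4 - 21*u^3 + 421*u^2 - 1332*u + 1260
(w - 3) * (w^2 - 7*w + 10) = w^3 - 10*w^2 + 31*w - 30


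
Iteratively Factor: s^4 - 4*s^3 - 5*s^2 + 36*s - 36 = (s - 2)*(s^3 - 2*s^2 - 9*s + 18) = (s - 3)*(s - 2)*(s^2 + s - 6) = (s - 3)*(s - 2)*(s + 3)*(s - 2)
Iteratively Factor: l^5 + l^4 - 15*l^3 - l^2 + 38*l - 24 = (l - 1)*(l^4 + 2*l^3 - 13*l^2 - 14*l + 24) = (l - 1)*(l + 4)*(l^3 - 2*l^2 - 5*l + 6) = (l - 1)^2*(l + 4)*(l^2 - l - 6) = (l - 3)*(l - 1)^2*(l + 4)*(l + 2)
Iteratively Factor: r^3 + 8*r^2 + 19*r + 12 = (r + 3)*(r^2 + 5*r + 4) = (r + 3)*(r + 4)*(r + 1)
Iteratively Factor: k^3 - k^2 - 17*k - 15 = (k + 3)*(k^2 - 4*k - 5) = (k - 5)*(k + 3)*(k + 1)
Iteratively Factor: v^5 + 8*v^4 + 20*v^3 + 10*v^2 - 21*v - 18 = (v + 2)*(v^4 + 6*v^3 + 8*v^2 - 6*v - 9) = (v + 2)*(v + 3)*(v^3 + 3*v^2 - v - 3) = (v - 1)*(v + 2)*(v + 3)*(v^2 + 4*v + 3) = (v - 1)*(v + 2)*(v + 3)^2*(v + 1)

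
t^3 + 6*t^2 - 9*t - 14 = (t - 2)*(t + 1)*(t + 7)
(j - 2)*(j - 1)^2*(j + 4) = j^4 - 11*j^2 + 18*j - 8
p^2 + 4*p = p*(p + 4)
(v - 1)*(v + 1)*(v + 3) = v^3 + 3*v^2 - v - 3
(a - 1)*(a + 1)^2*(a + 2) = a^4 + 3*a^3 + a^2 - 3*a - 2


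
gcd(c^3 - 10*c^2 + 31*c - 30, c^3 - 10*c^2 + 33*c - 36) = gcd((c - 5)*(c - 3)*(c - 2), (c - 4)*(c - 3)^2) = c - 3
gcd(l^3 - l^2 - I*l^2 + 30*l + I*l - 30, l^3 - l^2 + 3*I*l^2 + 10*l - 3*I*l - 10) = l^2 + l*(-1 + 5*I) - 5*I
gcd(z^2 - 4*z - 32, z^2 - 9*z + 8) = z - 8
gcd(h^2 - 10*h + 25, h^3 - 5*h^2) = h - 5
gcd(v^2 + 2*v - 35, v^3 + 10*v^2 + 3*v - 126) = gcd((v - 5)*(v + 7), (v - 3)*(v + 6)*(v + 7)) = v + 7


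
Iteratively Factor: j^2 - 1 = (j + 1)*(j - 1)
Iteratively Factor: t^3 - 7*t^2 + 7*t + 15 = (t + 1)*(t^2 - 8*t + 15) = (t - 3)*(t + 1)*(t - 5)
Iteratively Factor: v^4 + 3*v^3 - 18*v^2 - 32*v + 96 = (v - 3)*(v^3 + 6*v^2 - 32) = (v - 3)*(v + 4)*(v^2 + 2*v - 8) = (v - 3)*(v - 2)*(v + 4)*(v + 4)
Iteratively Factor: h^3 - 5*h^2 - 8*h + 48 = (h - 4)*(h^2 - h - 12) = (h - 4)^2*(h + 3)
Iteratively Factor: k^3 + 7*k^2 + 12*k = (k + 4)*(k^2 + 3*k) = (k + 3)*(k + 4)*(k)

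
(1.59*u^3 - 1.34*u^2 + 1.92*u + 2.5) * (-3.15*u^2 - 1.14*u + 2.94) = -5.0085*u^5 + 2.4084*u^4 + 0.154199999999999*u^3 - 14.0034*u^2 + 2.7948*u + 7.35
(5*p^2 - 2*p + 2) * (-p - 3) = -5*p^3 - 13*p^2 + 4*p - 6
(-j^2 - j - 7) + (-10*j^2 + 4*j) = -11*j^2 + 3*j - 7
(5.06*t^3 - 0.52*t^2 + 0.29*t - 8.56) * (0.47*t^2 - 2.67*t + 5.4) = 2.3782*t^5 - 13.7546*t^4 + 28.8487*t^3 - 7.6055*t^2 + 24.4212*t - 46.224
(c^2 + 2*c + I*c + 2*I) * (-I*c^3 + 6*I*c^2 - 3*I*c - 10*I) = -I*c^5 + c^4 + 4*I*c^4 - 4*c^3 + 9*I*c^3 - 9*c^2 - 16*I*c^2 + 16*c - 20*I*c + 20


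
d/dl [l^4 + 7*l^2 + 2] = 4*l^3 + 14*l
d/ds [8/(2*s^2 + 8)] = -8*s/(s^2 + 4)^2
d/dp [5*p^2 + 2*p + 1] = 10*p + 2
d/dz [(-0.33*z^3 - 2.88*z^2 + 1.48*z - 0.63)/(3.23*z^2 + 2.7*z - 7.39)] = (-1.0659*z^4 - 1.782*z^3 - 5.2403*z^2 + 46.6362*z - 9.2362)/(10.4329*z^4 + 17.442*z^3 - 40.4494*z^2 - 39.906*z + 54.6121)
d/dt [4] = 0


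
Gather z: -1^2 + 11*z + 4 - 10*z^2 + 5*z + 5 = -10*z^2 + 16*z + 8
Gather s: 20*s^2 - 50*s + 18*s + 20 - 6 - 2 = 20*s^2 - 32*s + 12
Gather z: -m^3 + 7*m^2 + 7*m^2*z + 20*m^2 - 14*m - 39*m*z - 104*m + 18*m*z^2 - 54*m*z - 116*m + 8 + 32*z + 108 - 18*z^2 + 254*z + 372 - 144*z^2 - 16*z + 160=-m^3 + 27*m^2 - 234*m + z^2*(18*m - 162) + z*(7*m^2 - 93*m + 270) + 648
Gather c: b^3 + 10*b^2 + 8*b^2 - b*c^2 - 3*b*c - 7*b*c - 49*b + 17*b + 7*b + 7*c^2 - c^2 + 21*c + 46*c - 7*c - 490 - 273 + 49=b^3 + 18*b^2 - 25*b + c^2*(6 - b) + c*(60 - 10*b) - 714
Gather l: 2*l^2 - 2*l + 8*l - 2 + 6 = 2*l^2 + 6*l + 4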